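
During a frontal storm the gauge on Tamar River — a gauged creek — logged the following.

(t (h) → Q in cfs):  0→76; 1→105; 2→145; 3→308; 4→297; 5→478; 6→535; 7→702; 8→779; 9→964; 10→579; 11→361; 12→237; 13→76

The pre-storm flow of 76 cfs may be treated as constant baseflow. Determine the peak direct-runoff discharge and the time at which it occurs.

Q_p = 888.0 cfs at t = 9 h

Subtracting baseflow gives direct-runoff ordinates: 0.0, 29.0, 69.0, 232.0, 221.0, 402.0, 459.0, 626.0, 703.0, 888.0, 503.0, 285.0, 161.0, 0.0 cfs.
The maximum is 888.0 cfs, occurring at the reading for t = 9 h.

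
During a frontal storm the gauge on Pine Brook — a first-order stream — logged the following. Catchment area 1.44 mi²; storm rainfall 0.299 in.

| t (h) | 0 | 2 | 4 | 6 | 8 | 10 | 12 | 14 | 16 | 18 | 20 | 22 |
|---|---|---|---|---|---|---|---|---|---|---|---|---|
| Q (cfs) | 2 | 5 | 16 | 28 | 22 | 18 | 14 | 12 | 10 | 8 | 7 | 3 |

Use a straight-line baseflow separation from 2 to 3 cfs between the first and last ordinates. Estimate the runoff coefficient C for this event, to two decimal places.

C ≈ 0.83

ΣQ_DR = 115.0 cfs; V = ΣQ_DR·Δt = 8.280 × 10^5 ft³.
Runoff depth d = V / A = 0.2475 in.
C = d / P = 0.2475 / 0.299 = 0.83.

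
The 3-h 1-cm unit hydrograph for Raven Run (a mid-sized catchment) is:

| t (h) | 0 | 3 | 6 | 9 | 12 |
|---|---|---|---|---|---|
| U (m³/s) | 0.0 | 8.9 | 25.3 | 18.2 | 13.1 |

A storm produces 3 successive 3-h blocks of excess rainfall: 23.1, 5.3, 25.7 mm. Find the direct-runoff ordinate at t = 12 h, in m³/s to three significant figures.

By discrete convolution, Q_j = Σ (P_i / 10 mm) · U_{j−i}.
At t = 12 h (j=4): Q = (23.1/10)·13.1 + (5.3/10)·18.2 + (25.7/10)·25.3 = 105 m³/s.

Q ≈ 105 m³/s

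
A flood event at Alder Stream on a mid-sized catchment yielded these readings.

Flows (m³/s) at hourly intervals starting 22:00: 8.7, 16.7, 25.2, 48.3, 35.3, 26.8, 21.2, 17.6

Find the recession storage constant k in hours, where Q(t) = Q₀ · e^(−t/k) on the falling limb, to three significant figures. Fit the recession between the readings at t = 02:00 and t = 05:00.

On the falling limb, Q drops from 35.3 to 17.6 m³/s between t = 02:00 and t = 05:00 (Δt = 3 h).
k = −Δt / ln(Q₂/Q₁) = −3 / ln(17.6/35.3) = 4.31 h.

k ≈ 4.31 h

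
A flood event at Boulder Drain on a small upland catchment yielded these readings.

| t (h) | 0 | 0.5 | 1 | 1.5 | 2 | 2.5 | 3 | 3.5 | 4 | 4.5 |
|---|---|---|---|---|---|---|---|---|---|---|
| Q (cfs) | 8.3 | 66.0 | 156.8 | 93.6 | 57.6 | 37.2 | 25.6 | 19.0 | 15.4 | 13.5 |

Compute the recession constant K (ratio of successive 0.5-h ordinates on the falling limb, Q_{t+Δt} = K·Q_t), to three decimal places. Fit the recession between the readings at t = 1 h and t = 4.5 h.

Using the recession-limb readings at t = 1 h and t = 4.5 h: Q falls from 156.8 to 13.5 cfs over 7 intervals.
K = (Q₂/Q₁)^(1/7) = (13.5/156.8)^(1/7) = 0.704.

K ≈ 0.704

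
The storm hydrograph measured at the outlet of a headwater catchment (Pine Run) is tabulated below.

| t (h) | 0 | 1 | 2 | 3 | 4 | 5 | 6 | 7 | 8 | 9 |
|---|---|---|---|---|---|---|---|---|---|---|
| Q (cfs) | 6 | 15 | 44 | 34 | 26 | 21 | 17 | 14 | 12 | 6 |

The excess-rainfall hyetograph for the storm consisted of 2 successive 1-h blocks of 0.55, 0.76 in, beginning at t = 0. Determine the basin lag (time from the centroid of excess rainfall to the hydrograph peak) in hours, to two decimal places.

t_L ≈ 0.92 h

Centroid of excess rainfall: t_c = Σ P_i·t̄_i / ΣP_i = 1.0802 h (block centres at 0.5, 1.5 h).
Hydrograph peak occurs at t = 2 h, so basin lag t_L = 2 − 1.0802 = 0.92 h.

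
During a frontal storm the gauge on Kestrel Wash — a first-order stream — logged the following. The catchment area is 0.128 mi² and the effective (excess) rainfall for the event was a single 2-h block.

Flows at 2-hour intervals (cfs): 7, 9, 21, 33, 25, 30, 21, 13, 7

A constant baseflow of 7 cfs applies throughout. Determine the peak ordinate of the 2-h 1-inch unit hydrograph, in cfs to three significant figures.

U_p ≈ 10.4 cfs

Direct runoff: 0.0, 2.0, 14.0, 26.0, 18.0, 23.0, 14.0, 6.0, 0.0 cfs; ΣQ_DR = 103.0 cfs, peak = 26.0 cfs.
Runoff depth d = ΣQ_DR·Δt / A = 103.0 × 7200 / (0.128 mi²) = 2.494 in.
The 1-inch UH is the DRH scaled by (1 in)/d, so U_p = 26.0 × 1/2.494 = 10.4 cfs.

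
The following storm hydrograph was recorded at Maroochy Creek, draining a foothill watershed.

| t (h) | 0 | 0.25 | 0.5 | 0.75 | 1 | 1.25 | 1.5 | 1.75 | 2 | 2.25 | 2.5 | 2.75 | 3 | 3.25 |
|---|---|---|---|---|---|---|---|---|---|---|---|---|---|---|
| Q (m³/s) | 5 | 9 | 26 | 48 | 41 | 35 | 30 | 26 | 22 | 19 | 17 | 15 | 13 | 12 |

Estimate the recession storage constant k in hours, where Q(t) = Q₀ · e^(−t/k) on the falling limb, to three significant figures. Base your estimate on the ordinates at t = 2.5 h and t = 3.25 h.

k ≈ 2.15 h

On the falling limb, Q drops from 17 to 12 m³/s between t = 2.5 h and t = 3.25 h (Δt = 0.75 h).
k = −Δt / ln(Q₂/Q₁) = −0.75 / ln(12/17) = 2.15 h.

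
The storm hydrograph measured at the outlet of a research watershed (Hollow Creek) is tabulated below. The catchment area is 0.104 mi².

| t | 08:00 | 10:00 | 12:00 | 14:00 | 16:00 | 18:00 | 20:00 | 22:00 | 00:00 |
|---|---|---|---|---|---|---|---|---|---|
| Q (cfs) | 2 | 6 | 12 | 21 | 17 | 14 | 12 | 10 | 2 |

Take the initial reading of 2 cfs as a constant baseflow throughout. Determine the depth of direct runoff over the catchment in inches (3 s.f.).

Direct runoff: 0.0, 4.0, 10.0, 19.0, 15.0, 12.0, 10.0, 8.0, 0.0 cfs; ΣQ_DR = 78.00 cfs.
V = ΣQ_DR · Δt = 78.00 × 7200 s = 5.616 × 10^5 ft³.
Over A = 0.104 mi², depth = V / A = 2.32 in.

d ≈ 2.32 in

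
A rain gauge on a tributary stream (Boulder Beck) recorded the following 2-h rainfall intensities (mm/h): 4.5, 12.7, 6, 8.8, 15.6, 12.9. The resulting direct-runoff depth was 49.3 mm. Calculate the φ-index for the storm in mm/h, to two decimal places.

Only the 4 blocks with intensity above φ contribute runoff: 12.7, 8.8, 15.6, 12.9 mm/h.
Σ(I−φ)·Δt = d  ⇒  (12.7+8.8+15.6+12.9 − 4φ)·2 = 49.3
φ = (50.00 − 49.3/2) / 4 = 6.34 mm/h.

φ ≈ 6.34 mm/h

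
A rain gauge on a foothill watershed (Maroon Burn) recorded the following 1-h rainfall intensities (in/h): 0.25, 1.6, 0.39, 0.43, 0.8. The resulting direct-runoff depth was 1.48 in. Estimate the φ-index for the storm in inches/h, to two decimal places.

Only the 2 blocks with intensity above φ contribute runoff: 1.6, 0.8 in/h.
Σ(I−φ)·Δt = d  ⇒  (1.6+0.8 − 2φ)·1 = 1.48
φ = (2.400 − 1.48/1) / 2 = 0.46 in/h.

φ ≈ 0.46 in/h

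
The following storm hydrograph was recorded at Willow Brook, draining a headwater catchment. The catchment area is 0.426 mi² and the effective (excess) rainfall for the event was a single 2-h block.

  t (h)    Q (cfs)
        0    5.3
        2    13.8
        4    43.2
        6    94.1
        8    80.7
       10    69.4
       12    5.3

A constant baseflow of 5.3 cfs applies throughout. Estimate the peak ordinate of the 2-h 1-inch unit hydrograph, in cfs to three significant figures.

Direct runoff: 0.0, 8.5, 37.9, 88.8, 75.4, 64.1, 0.0 cfs; ΣQ_DR = 274.7 cfs, peak = 88.8 cfs.
Runoff depth d = ΣQ_DR·Δt / A = 274.7 × 7200 / (0.426 mi²) = 1.998 in.
The 1-inch UH is the DRH scaled by (1 in)/d, so U_p = 88.8 × 1/1.998 = 44.4 cfs.

U_p ≈ 44.4 cfs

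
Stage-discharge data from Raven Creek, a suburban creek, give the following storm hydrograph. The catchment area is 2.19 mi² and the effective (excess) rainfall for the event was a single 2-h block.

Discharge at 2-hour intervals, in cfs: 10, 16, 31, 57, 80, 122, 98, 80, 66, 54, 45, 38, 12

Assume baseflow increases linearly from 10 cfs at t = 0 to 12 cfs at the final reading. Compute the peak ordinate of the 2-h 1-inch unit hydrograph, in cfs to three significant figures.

Direct runoff: 0.00, 5.83, 20.67, 46.50, 69.33, 111.17, 87.00, 68.83, 54.67, 42.50, 33.33, 26.17, 0.00 cfs; ΣQ_DR = 566.0 cfs, peak = 111.17 cfs.
Runoff depth d = ΣQ_DR·Δt / A = 566.0 × 7200 / (2.19 mi²) = 0.8010 in.
The 1-inch UH is the DRH scaled by (1 in)/d, so U_p = 111.17 × 1/0.8010 = 139 cfs.

U_p ≈ 139 cfs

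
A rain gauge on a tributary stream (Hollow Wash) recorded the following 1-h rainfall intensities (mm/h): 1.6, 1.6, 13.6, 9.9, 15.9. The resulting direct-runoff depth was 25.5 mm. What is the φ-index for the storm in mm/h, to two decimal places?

Only the 3 blocks with intensity above φ contribute runoff: 13.6, 9.9, 15.9 mm/h.
Σ(I−φ)·Δt = d  ⇒  (13.6+9.9+15.9 − 3φ)·1 = 25.5
φ = (39.40 − 25.5/1) / 3 = 4.63 mm/h.

φ ≈ 4.63 mm/h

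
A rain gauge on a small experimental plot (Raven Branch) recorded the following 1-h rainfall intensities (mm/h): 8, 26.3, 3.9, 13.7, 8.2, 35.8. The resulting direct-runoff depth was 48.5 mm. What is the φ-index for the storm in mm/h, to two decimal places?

Only the 3 blocks with intensity above φ contribute runoff: 26.3, 13.7, 35.8 mm/h.
Σ(I−φ)·Δt = d  ⇒  (26.3+13.7+35.8 − 3φ)·1 = 48.5
φ = (75.80 − 48.5/1) / 3 = 9.10 mm/h.

φ ≈ 9.10 mm/h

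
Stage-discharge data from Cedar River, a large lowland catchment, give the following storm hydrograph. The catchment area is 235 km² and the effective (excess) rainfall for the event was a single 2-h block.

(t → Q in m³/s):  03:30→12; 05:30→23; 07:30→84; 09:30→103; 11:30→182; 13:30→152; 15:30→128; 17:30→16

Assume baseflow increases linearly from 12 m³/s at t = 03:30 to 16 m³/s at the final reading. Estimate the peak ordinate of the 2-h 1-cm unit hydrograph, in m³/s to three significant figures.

U_p ≈ 93.1 m³/s

Direct runoff: 0.00, 10.43, 70.86, 89.29, 167.71, 137.14, 112.57, 0.00 m³/s; ΣQ_DR = 588.0 m³/s, peak = 167.71 m³/s.
Runoff depth d = ΣQ_DR·Δt / A = 588.0 × 7200 / (235 km²) = 18.02 mm.
The 1-cm UH is the DRH scaled by (10 mm)/d, so U_p = 167.71 × 10/18.02 = 93.1 m³/s.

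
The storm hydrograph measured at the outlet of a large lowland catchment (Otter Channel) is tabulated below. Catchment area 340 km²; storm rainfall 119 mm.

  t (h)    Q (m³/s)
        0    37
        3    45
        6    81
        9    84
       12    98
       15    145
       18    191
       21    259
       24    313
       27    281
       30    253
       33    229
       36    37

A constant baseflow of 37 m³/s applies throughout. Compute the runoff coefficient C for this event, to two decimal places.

ΣQ_DR = 1572 m³/s; V = ΣQ_DR·Δt = 1.698 × 10^7 m³.
Runoff depth d = V / A = 49.93 mm.
C = d / P = 49.93 / 119 = 0.42.

C ≈ 0.42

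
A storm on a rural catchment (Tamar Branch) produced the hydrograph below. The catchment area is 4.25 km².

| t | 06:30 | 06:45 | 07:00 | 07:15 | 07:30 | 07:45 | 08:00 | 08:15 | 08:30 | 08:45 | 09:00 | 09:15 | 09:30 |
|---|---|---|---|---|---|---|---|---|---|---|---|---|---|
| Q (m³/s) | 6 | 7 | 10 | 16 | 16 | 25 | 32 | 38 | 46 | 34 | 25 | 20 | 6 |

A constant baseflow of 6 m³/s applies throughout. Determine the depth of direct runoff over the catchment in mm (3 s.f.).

Direct runoff: 0.0, 1.0, 4.0, 10.0, 10.0, 19.0, 26.0, 32.0, 40.0, 28.0, 19.0, 14.0, 0.0 m³/s; ΣQ_DR = 203.0 m³/s.
V = ΣQ_DR · Δt = 203.0 × 900 s = 1.827 × 10^5 m³.
Over A = 4.25 km², depth = V / A = 43.0 mm.

d ≈ 43.0 mm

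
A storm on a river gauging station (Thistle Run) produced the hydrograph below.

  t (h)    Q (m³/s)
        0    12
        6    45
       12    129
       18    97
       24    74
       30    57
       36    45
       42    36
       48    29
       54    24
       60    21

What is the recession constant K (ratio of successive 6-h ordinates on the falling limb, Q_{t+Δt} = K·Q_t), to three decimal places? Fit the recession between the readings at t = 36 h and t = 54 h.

K ≈ 0.811

Using the recession-limb readings at t = 36 h and t = 54 h: Q falls from 45 to 24 m³/s over 3 intervals.
K = (Q₂/Q₁)^(1/3) = (24/45)^(1/3) = 0.811.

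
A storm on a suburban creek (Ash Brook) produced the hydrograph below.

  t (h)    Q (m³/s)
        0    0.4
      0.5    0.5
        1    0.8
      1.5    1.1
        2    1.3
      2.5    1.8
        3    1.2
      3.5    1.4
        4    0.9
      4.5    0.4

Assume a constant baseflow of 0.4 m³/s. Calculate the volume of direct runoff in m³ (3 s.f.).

V ≈ 10400 m³

Direct-runoff ordinates (Q − Q_b): 0.0, 0.1, 0.4, 0.7, 0.9, 1.4, 0.8, 1.0, 0.5, 0.0 m³/s.
ΣQ_DR = 5.800 m³/s.
With Δt = 0.5 h = 1800 s, V = ΣQ_DR · Δt = 5.800 × 1800 = 10400 m³.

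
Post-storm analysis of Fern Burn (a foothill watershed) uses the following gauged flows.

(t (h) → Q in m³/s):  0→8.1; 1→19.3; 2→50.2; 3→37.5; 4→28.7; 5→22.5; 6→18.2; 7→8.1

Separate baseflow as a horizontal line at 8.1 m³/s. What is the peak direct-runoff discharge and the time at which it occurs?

Subtracting baseflow gives direct-runoff ordinates: 0.0, 11.2, 42.1, 29.4, 20.6, 14.4, 10.1, 0.0 m³/s.
The maximum is 42.1 m³/s, occurring at the reading for t = 2 h.

Q_p = 42.1 m³/s at t = 2 h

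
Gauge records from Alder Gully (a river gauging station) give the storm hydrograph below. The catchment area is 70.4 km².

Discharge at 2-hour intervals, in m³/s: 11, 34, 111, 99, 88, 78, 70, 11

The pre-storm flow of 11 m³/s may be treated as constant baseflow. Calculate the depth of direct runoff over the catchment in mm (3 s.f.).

Direct runoff: 0.0, 23.0, 100.0, 88.0, 77.0, 67.0, 59.0, 0.0 m³/s; ΣQ_DR = 414.0 m³/s.
V = ΣQ_DR · Δt = 414.0 × 7200 s = 2.981 × 10^6 m³.
Over A = 70.4 km², depth = V / A = 42.3 mm.

d ≈ 42.3 mm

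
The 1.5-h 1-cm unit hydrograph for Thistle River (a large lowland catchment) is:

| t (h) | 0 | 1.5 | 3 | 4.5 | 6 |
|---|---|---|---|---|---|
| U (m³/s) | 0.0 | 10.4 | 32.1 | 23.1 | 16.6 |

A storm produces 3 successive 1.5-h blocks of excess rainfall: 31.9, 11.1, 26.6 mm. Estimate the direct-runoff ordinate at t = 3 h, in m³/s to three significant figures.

By discrete convolution, Q_j = Σ (P_i / 10 mm) · U_{j−i}.
At t = 3 h (j=2): Q = (31.9/10)·32.1 + (11.1/10)·10.4 + (26.6/10)·0.0 = 114 m³/s.

Q ≈ 114 m³/s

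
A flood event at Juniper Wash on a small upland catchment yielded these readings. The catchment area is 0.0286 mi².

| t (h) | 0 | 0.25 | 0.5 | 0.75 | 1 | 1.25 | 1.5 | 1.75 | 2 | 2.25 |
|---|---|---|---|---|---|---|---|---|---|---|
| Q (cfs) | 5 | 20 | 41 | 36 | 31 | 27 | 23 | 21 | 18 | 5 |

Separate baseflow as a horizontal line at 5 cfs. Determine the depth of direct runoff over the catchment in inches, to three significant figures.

d ≈ 2.40 in

Direct runoff: 0.0, 15.0, 36.0, 31.0, 26.0, 22.0, 18.0, 16.0, 13.0, 0.0 cfs; ΣQ_DR = 177.0 cfs.
V = ΣQ_DR · Δt = 177.0 × 900 s = 1.593 × 10^5 ft³.
Over A = 0.0286 mi², depth = V / A = 2.40 in.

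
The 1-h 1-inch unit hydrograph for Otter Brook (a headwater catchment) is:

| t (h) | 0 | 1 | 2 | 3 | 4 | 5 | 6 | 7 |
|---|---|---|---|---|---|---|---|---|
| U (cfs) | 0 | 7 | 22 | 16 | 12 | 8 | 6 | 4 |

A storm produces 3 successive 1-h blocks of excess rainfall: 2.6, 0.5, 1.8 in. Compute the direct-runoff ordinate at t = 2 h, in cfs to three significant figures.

Q ≈ 60.7 cfs

By discrete convolution, Q_j = Σ (P_i / 1 in) · U_{j−i}.
At t = 2 h (j=2): Q = (2.6/1)·22 + (0.5/1)·7 + (1.8/1)·0 = 60.7 cfs.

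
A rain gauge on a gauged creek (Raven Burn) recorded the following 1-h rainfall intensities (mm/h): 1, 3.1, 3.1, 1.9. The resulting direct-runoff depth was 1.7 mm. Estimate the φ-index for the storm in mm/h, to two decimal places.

φ ≈ 2.25 mm/h

Only the 2 blocks with intensity above φ contribute runoff: 3.1, 3.1 mm/h.
Σ(I−φ)·Δt = d  ⇒  (3.1+3.1 − 2φ)·1 = 1.7
φ = (6.200 − 1.7/1) / 2 = 2.25 mm/h.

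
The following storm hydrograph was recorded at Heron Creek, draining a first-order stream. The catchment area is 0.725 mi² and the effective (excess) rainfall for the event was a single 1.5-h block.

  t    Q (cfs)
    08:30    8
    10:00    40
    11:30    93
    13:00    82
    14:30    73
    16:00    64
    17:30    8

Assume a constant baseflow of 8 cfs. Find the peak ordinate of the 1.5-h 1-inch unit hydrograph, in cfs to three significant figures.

Direct runoff: 0.0, 32.0, 85.0, 74.0, 65.0, 56.0, 0.0 cfs; ΣQ_DR = 312.0 cfs, peak = 85.0 cfs.
Runoff depth d = ΣQ_DR·Δt / A = 312.0 × 5400 / (0.725 mi²) = 1.000 in.
The 1-inch UH is the DRH scaled by (1 in)/d, so U_p = 85.0 × 1/1.000 = 85.0 cfs.

U_p ≈ 85.0 cfs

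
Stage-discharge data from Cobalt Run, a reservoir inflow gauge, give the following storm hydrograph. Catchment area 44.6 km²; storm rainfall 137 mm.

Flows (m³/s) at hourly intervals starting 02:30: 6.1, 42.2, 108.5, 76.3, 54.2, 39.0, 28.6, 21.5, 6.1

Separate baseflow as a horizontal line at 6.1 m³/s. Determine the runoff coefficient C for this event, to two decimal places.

ΣQ_DR = 327.6 m³/s; V = ΣQ_DR·Δt = 1.179 × 10^6 m³.
Runoff depth d = V / A = 26.44 mm.
C = d / P = 26.44 / 137 = 0.19.

C ≈ 0.19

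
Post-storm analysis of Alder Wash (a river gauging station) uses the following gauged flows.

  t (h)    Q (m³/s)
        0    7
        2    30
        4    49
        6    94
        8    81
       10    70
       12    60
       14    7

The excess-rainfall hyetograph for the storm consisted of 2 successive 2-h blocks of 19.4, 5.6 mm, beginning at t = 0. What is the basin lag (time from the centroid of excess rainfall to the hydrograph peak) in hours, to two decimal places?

Centroid of excess rainfall: t_c = Σ P_i·t̄_i / ΣP_i = 1.4480 h (block centres at 1, 3 h).
Hydrograph peak occurs at t = 6 h, so basin lag t_L = 6 − 1.4480 = 4.55 h.

t_L ≈ 4.55 h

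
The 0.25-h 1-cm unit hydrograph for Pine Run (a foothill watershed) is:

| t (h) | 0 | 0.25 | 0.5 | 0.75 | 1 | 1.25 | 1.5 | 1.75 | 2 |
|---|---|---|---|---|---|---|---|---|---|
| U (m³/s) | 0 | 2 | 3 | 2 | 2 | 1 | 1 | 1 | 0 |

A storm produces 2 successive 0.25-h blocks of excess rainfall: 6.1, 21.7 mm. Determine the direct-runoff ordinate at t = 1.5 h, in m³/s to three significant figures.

Q ≈ 2.78 m³/s

By discrete convolution, Q_j = Σ (P_i / 10 mm) · U_{j−i}.
At t = 1.5 h (j=6): Q = (6.1/10)·1 + (21.7/10)·1 = 2.78 m³/s.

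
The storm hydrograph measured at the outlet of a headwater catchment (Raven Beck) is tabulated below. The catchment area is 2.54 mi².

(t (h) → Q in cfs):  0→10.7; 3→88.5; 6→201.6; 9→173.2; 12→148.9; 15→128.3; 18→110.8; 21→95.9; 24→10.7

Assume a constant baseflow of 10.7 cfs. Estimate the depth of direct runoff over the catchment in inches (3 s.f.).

Direct runoff: 0.0, 77.8, 190.9, 162.5, 138.2, 117.6, 100.1, 85.2, 0.0 cfs; ΣQ_DR = 872.3 cfs.
V = ΣQ_DR · Δt = 872.3 × 10800 s = 9.421 × 10^6 ft³.
Over A = 2.54 mi², depth = V / A = 1.60 in.

d ≈ 1.60 in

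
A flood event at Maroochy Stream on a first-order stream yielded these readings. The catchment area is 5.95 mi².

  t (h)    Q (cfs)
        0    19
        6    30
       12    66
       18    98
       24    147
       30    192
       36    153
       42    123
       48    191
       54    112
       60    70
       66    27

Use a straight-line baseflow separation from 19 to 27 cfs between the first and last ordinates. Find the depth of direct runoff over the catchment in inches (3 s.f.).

d ≈ 1.49 in

Direct runoff: 0.00, 10.27, 45.55, 76.82, 125.09, 169.36, 129.64, 98.91, 166.18, 86.45, 43.73, 0.00 cfs; ΣQ_DR = 952.0 cfs.
V = ΣQ_DR · Δt = 952.0 × 21600 s = 2.056 × 10^7 ft³.
Over A = 5.95 mi², depth = V / A = 1.49 in.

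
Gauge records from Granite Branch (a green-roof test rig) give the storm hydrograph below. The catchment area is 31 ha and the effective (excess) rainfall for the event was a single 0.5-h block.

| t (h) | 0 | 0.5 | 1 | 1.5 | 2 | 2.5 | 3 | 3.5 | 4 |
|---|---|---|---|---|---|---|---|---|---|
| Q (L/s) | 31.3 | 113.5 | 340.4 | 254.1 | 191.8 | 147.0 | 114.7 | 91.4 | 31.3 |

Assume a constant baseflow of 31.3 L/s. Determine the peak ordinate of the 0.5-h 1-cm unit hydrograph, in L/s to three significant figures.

Direct runoff: 0.0, 82.2, 309.1, 222.8, 160.5, 115.7, 83.4, 60.1, 0.0 L/s; ΣQ_DR = 1034 L/s, peak = 309.1 L/s.
Runoff depth d = ΣQ_DR·Δt / A = 1034 × 1800 / (31 ha) = 6.003 mm.
The 1-cm UH is the DRH scaled by (10 mm)/d, so U_p = 309.1 × 10/6.003 = 515 L/s.

U_p ≈ 515 L/s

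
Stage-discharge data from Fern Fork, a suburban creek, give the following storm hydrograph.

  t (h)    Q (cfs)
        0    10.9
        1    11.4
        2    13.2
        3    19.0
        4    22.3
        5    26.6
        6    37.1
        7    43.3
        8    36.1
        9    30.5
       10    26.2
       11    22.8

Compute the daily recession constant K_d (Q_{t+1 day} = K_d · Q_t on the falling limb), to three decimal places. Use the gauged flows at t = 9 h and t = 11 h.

K_d ≈ 0.030

Between t = 9 h and t = 11 h the flow falls from 30.5 to 22.8 cfs over 2×1 h = 2 h.
Per-interval ratio K = (22.8/30.5)^(1/2) = 0.8646; K_d = K^(24/1) = 0.030.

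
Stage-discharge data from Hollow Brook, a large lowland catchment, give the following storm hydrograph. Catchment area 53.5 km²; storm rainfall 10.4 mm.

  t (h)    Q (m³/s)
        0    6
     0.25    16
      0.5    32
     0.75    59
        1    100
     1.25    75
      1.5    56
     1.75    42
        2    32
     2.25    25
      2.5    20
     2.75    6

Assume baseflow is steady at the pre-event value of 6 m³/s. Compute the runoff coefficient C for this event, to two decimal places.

ΣQ_DR = 397.0 m³/s; V = ΣQ_DR·Δt = 3.573 × 10^5 m³.
Runoff depth d = V / A = 6.679 mm.
C = d / P = 6.679 / 10.4 = 0.64.

C ≈ 0.64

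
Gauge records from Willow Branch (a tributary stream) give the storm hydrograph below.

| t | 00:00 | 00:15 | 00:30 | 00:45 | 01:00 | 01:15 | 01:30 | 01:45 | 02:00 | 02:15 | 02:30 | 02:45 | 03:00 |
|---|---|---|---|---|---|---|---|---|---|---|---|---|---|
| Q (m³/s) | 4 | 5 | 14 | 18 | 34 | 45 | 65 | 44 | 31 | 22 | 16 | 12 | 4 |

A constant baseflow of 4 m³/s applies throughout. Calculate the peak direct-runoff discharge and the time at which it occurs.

Subtracting baseflow gives direct-runoff ordinates: 0.0, 1.0, 10.0, 14.0, 30.0, 41.0, 61.0, 40.0, 27.0, 18.0, 12.0, 8.0, 0.0 m³/s.
The maximum is 61.0 m³/s, occurring at the reading for t = 01:30.

Q_p = 61.0 m³/s at t = 01:30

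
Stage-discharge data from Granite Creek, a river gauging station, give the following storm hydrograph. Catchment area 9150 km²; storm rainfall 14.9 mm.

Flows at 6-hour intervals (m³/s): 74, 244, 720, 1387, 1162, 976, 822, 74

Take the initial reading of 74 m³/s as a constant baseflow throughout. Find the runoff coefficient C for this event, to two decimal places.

ΣQ_DR = 4867 m³/s; V = ΣQ_DR·Δt = 1.051 × 10^8 m³.
Runoff depth d = V / A = 11.49 mm.
C = d / P = 11.49 / 14.9 = 0.77.

C ≈ 0.77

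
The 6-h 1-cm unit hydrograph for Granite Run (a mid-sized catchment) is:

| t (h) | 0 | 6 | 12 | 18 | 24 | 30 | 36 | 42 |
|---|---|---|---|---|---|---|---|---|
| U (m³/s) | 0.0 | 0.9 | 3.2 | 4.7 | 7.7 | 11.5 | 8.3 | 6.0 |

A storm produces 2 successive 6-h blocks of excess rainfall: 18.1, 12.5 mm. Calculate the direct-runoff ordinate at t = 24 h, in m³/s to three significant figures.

By discrete convolution, Q_j = Σ (P_i / 10 mm) · U_{j−i}.
At t = 24 h (j=4): Q = (18.1/10)·7.7 + (12.5/10)·4.7 = 19.8 m³/s.

Q ≈ 19.8 m³/s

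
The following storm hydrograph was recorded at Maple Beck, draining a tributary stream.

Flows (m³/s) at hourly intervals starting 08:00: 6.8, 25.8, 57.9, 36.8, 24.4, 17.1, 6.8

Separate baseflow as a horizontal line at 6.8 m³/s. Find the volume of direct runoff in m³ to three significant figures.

V ≈ 4.61 × 10^5 m³

Direct-runoff ordinates (Q − Q_b): 0.0, 19.0, 51.1, 30.0, 17.6, 10.3, 0.0 m³/s.
ΣQ_DR = 128.0 m³/s.
With Δt = 1 h = 3600 s, V = ΣQ_DR · Δt = 128.0 × 3600 = 4.61 × 10^5 m³.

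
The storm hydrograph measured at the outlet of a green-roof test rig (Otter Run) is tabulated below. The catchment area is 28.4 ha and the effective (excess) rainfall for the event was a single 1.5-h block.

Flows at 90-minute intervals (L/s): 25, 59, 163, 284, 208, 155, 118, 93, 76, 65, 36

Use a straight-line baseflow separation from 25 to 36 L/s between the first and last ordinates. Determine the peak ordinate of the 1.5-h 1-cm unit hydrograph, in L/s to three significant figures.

U_p ≈ 142 L/s

Direct runoff: 0.00, 32.90, 135.80, 255.70, 178.60, 124.50, 86.40, 60.30, 42.20, 30.10, 0.00 L/s; ΣQ_DR = 946.5 L/s, peak = 255.70 L/s.
Runoff depth d = ΣQ_DR·Δt / A = 946.5 × 5400 / (28.4 ha) = 18.00 mm.
The 1-cm UH is the DRH scaled by (10 mm)/d, so U_p = 255.70 × 10/18.00 = 142 L/s.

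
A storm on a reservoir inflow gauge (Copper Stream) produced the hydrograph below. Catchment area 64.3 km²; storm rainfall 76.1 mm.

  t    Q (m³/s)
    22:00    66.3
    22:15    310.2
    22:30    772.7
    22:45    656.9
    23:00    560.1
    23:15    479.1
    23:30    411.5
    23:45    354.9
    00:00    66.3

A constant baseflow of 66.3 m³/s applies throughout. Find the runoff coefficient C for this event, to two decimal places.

ΣQ_DR = 3081 m³/s; V = ΣQ_DR·Δt = 2.773 × 10^6 m³.
Runoff depth d = V / A = 43.13 mm.
C = d / P = 43.13 / 76.1 = 0.57.

C ≈ 0.57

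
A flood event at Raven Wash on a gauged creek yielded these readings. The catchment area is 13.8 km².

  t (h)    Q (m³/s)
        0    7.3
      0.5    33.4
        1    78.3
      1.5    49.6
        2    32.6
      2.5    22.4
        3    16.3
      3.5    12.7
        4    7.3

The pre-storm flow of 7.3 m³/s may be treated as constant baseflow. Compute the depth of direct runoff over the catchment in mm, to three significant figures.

d ≈ 25.3 mm

Direct runoff: 0.0, 26.1, 71.0, 42.3, 25.3, 15.1, 9.0, 5.4, 0.0 m³/s; ΣQ_DR = 194.2 m³/s.
V = ΣQ_DR · Δt = 194.2 × 1800 s = 3.496 × 10^5 m³.
Over A = 13.8 km², depth = V / A = 25.3 mm.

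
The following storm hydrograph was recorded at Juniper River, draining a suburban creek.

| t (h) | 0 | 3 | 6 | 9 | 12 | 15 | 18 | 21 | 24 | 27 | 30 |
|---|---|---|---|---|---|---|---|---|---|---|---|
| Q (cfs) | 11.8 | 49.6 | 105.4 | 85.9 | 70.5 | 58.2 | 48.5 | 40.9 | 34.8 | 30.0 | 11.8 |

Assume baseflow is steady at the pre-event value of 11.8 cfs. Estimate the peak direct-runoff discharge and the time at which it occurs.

Q_p = 93.6 cfs at t = 6 h

Subtracting baseflow gives direct-runoff ordinates: 0.0, 37.8, 93.6, 74.1, 58.7, 46.4, 36.7, 29.1, 23.0, 18.2, 0.0 cfs.
The maximum is 93.6 cfs, occurring at the reading for t = 6 h.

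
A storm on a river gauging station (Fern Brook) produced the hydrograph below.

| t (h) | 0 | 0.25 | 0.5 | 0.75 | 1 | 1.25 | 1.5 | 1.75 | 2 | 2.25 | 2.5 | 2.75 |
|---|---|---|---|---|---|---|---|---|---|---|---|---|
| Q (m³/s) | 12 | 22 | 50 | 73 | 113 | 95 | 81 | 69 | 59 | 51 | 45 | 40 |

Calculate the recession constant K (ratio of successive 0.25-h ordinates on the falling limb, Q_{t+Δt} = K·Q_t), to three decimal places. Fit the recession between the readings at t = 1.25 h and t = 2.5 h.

K ≈ 0.861

Using the recession-limb readings at t = 1.25 h and t = 2.5 h: Q falls from 95 to 45 m³/s over 5 intervals.
K = (Q₂/Q₁)^(1/5) = (45/95)^(1/5) = 0.861.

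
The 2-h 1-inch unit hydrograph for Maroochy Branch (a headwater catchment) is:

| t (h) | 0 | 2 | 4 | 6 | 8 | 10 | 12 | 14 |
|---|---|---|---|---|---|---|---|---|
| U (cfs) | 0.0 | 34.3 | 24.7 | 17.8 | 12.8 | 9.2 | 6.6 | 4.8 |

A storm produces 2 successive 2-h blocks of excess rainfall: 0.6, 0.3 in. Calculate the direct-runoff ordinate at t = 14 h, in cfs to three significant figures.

By discrete convolution, Q_j = Σ (P_i / 1 in) · U_{j−i}.
At t = 14 h (j=7): Q = (0.6/1)·4.8 + (0.3/1)·6.6 = 4.86 cfs.

Q ≈ 4.86 cfs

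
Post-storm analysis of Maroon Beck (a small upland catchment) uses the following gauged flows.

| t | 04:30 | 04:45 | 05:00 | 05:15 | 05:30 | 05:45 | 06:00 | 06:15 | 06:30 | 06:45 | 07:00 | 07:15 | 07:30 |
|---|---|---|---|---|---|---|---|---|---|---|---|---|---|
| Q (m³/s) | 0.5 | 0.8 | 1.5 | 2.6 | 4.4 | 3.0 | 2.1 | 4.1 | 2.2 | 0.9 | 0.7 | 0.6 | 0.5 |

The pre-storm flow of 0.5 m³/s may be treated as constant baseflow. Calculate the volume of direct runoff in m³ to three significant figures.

V ≈ 15700 m³

Direct-runoff ordinates (Q − Q_b): 0.0, 0.3, 1.0, 2.1, 3.9, 2.5, 1.6, 3.6, 1.7, 0.4, 0.2, 0.1, 0.0 m³/s.
ΣQ_DR = 17.40 m³/s.
With Δt = 0.25 h = 900 s, V = ΣQ_DR · Δt = 17.40 × 900 = 15700 m³.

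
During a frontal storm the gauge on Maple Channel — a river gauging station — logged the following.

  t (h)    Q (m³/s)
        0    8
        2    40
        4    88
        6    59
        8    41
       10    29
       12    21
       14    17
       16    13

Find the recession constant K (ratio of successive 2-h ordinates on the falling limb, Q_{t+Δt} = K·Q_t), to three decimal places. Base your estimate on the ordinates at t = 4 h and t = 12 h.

K ≈ 0.699

Using the recession-limb readings at t = 4 h and t = 12 h: Q falls from 88 to 21 m³/s over 4 intervals.
K = (Q₂/Q₁)^(1/4) = (21/88)^(1/4) = 0.699.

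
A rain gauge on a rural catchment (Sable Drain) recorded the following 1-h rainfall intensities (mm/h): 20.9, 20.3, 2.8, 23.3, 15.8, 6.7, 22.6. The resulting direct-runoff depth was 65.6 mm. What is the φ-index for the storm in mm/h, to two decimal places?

Only the 5 blocks with intensity above φ contribute runoff: 20.9, 20.3, 23.3, 15.8, 22.6 mm/h.
Σ(I−φ)·Δt = d  ⇒  (20.9+20.3+23.3+15.8+22.6 − 5φ)·1 = 65.6
φ = (102.9 − 65.6/1) / 5 = 7.46 mm/h.

φ ≈ 7.46 mm/h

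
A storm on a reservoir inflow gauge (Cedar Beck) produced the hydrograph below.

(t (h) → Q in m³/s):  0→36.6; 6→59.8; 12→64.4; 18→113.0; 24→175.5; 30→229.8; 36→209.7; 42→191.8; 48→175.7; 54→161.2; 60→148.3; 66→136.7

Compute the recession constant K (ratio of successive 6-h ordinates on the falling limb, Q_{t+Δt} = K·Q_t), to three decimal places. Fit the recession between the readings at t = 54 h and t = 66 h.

K ≈ 0.921

Using the recession-limb readings at t = 54 h and t = 66 h: Q falls from 161.2 to 136.7 m³/s over 2 intervals.
K = (Q₂/Q₁)^(1/2) = (136.7/161.2)^(1/2) = 0.921.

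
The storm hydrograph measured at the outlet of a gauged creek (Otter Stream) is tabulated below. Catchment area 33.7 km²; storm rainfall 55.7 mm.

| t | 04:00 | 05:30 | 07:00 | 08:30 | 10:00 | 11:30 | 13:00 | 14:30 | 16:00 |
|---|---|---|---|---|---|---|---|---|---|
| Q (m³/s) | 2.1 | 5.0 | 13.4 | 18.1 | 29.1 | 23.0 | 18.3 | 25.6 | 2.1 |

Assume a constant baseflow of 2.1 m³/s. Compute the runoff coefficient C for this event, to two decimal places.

C ≈ 0.34

ΣQ_DR = 117.8 m³/s; V = ΣQ_DR·Δt = 6.361 × 10^5 m³.
Runoff depth d = V / A = 18.88 mm.
C = d / P = 18.88 / 55.7 = 0.34.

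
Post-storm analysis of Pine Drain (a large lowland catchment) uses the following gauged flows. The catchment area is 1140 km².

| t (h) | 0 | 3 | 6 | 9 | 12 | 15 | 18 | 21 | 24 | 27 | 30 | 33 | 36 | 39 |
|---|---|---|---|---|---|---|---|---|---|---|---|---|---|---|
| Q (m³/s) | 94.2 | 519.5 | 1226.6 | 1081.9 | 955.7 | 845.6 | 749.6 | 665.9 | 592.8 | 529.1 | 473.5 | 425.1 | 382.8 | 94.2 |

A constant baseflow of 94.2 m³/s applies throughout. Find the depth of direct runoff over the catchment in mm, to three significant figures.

Direct runoff: 0.0, 425.3, 1132.4, 987.7, 861.5, 751.4, 655.4, 571.7, 498.6, 434.9, 379.3, 330.9, 288.6, 0.0 m³/s; ΣQ_DR = 7318 m³/s.
V = ΣQ_DR · Δt = 7318 × 10800 s = 7.903 × 10^7 m³.
Over A = 1140 km², depth = V / A = 69.3 mm.

d ≈ 69.3 mm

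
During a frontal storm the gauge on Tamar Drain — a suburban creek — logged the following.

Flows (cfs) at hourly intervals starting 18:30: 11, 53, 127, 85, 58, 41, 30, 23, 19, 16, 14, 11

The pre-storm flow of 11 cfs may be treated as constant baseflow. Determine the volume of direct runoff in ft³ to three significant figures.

V ≈ 1.28 × 10^6 ft³

Direct-runoff ordinates (Q − Q_b): 0.0, 42.0, 116.0, 74.0, 47.0, 30.0, 19.0, 12.0, 8.0, 5.0, 3.0, 0.0 cfs.
ΣQ_DR = 356.0 cfs.
With Δt = 1 h = 3600 s, V = ΣQ_DR · Δt = 356.0 × 3600 = 1.28 × 10^6 ft³.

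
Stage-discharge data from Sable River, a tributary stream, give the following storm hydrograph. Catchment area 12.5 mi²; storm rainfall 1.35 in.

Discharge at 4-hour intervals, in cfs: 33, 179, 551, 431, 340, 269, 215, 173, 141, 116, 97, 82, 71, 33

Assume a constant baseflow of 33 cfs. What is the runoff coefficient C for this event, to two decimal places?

ΣQ_DR = 2269 cfs; V = ΣQ_DR·Δt = 3.267 × 10^7 ft³.
Runoff depth d = V / A = 1.125 in.
C = d / P = 1.125 / 1.35 = 0.83.

C ≈ 0.83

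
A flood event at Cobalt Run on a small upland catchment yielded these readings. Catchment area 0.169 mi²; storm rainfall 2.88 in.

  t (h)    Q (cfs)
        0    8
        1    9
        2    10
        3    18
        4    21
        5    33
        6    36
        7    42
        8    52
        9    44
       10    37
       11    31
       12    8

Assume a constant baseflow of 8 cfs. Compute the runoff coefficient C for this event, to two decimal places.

ΣQ_DR = 245.0 cfs; V = ΣQ_DR·Δt = 8.820 × 10^5 ft³.
Runoff depth d = V / A = 2.246 in.
C = d / P = 2.246 / 2.88 = 0.78.

C ≈ 0.78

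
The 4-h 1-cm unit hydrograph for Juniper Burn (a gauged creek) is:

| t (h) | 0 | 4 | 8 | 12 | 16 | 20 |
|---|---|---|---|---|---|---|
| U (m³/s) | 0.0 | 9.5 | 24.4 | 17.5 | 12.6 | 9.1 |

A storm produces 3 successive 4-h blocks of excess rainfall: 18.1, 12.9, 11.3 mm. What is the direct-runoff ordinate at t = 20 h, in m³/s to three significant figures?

By discrete convolution, Q_j = Σ (P_i / 10 mm) · U_{j−i}.
At t = 20 h (j=5): Q = (18.1/10)·9.1 + (12.9/10)·12.6 + (11.3/10)·17.5 = 52.5 m³/s.

Q ≈ 52.5 m³/s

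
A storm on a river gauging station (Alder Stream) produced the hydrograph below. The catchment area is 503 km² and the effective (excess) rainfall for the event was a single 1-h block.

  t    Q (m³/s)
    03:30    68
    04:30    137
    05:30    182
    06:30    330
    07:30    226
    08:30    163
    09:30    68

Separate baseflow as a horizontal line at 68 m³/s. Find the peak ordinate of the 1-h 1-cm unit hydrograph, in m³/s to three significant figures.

Direct runoff: 0.0, 69.0, 114.0, 262.0, 158.0, 95.0, 0.0 m³/s; ΣQ_DR = 698.0 m³/s, peak = 262.0 m³/s.
Runoff depth d = ΣQ_DR·Δt / A = 698.0 × 3600 / (503 km²) = 4.996 mm.
The 1-cm UH is the DRH scaled by (10 mm)/d, so U_p = 262.0 × 10/4.996 = 524 m³/s.

U_p ≈ 524 m³/s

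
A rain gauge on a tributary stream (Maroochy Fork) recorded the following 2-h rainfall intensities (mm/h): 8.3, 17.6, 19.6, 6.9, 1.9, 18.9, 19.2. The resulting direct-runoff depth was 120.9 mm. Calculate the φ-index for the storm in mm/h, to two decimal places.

Only the 6 blocks with intensity above φ contribute runoff: 8.3, 17.6, 19.6, 6.9, 18.9, 19.2 mm/h.
Σ(I−φ)·Δt = d  ⇒  (8.3+17.6+19.6+6.9+18.9+19.2 − 6φ)·2 = 120.9
φ = (90.50 − 120.9/2) / 6 = 5.01 mm/h.

φ ≈ 5.01 mm/h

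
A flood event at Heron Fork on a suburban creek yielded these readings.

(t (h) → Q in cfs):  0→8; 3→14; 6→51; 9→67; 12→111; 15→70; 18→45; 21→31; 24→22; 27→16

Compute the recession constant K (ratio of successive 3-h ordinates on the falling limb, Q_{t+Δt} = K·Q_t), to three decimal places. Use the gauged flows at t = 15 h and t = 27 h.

Using the recession-limb readings at t = 15 h and t = 27 h: Q falls from 70 to 16 cfs over 4 intervals.
K = (Q₂/Q₁)^(1/4) = (16/70)^(1/4) = 0.691.

K ≈ 0.691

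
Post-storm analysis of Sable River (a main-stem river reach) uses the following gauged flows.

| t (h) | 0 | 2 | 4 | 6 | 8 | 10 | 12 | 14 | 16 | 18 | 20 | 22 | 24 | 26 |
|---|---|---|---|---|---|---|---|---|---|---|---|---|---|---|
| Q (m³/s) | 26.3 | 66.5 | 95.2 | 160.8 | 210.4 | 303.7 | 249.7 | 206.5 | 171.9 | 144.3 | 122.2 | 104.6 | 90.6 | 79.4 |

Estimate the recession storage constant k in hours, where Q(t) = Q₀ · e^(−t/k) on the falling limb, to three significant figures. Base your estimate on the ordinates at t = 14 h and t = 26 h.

On the falling limb, Q drops from 206.5 to 79.4 m³/s between t = 14 h and t = 26 h (Δt = 12 h).
k = −Δt / ln(Q₂/Q₁) = −12 / ln(79.4/206.5) = 12.6 h.

k ≈ 12.6 h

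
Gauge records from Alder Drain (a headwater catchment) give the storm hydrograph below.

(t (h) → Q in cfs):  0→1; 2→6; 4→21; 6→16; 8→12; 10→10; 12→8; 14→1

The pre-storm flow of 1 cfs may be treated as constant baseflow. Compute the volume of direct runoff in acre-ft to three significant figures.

Direct-runoff ordinates (Q − Q_b): 0.0, 5.0, 20.0, 15.0, 11.0, 9.0, 7.0, 0.0 cfs.
ΣQ_DR = 67.00 cfs.
With Δt = 2 h = 7200 s, V = ΣQ_DR · Δt = 67.00 × 7200 = 4.82 × 10^5 ft³ = 11.1 acre-ft.

V ≈ 11.1 acre-ft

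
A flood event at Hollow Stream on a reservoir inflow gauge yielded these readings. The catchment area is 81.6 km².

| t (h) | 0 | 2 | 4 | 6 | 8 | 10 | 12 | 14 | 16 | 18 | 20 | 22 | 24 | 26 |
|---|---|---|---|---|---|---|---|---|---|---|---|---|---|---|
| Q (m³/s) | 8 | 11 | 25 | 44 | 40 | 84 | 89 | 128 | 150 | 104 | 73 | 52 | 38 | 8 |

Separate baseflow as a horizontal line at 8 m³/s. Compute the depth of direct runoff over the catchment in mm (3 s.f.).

d ≈ 65.5 mm

Direct runoff: 0.0, 3.0, 17.0, 36.0, 32.0, 76.0, 81.0, 120.0, 142.0, 96.0, 65.0, 44.0, 30.0, 0.0 m³/s; ΣQ_DR = 742.0 m³/s.
V = ΣQ_DR · Δt = 742.0 × 7200 s = 5.342 × 10^6 m³.
Over A = 81.6 km², depth = V / A = 65.5 mm.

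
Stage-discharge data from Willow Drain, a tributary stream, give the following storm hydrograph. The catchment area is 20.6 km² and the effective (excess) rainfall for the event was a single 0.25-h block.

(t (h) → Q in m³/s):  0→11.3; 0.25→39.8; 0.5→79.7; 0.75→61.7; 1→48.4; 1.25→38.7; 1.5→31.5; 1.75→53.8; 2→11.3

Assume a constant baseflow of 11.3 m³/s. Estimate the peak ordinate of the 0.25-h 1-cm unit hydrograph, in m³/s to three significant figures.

U_p ≈ 57.0 m³/s

Direct runoff: 0.0, 28.5, 68.4, 50.4, 37.1, 27.4, 20.2, 42.5, 0.0 m³/s; ΣQ_DR = 274.5 m³/s, peak = 68.4 m³/s.
Runoff depth d = ΣQ_DR·Δt / A = 274.5 × 900 / (20.6 km²) = 11.99 mm.
The 1-cm UH is the DRH scaled by (10 mm)/d, so U_p = 68.4 × 10/11.99 = 57.0 m³/s.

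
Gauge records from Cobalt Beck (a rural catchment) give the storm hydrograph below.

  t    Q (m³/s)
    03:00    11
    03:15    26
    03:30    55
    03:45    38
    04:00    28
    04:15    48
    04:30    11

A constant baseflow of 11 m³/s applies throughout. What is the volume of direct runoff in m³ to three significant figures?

Direct-runoff ordinates (Q − Q_b): 0.0, 15.0, 44.0, 27.0, 17.0, 37.0, 0.0 m³/s.
ΣQ_DR = 140.0 m³/s.
With Δt = 0.25 h = 900 s, V = ΣQ_DR · Δt = 140.0 × 900 = 1.26 × 10^5 m³.

V ≈ 1.26 × 10^5 m³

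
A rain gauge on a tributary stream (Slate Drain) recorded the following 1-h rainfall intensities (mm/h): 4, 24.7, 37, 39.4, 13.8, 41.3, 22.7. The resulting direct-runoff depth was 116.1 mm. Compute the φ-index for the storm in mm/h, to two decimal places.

Only the 6 blocks with intensity above φ contribute runoff: 24.7, 37, 39.4, 13.8, 41.3, 22.7 mm/h.
Σ(I−φ)·Δt = d  ⇒  (24.7+37+39.4+13.8+41.3+22.7 − 6φ)·1 = 116.1
φ = (178.9 − 116.1/1) / 6 = 10.47 mm/h.

φ ≈ 10.47 mm/h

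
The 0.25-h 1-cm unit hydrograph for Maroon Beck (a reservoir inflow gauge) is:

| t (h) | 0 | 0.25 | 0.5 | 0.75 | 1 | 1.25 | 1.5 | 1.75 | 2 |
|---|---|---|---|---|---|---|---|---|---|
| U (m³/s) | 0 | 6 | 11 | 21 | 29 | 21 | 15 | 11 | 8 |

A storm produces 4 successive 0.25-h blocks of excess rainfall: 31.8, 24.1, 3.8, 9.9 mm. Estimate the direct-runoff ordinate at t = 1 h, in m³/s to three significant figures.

Q ≈ 153 m³/s

By discrete convolution, Q_j = Σ (P_i / 10 mm) · U_{j−i}.
At t = 1 h (j=4): Q = (31.8/10)·29 + (24.1/10)·21 + (3.8/10)·11 + (9.9/10)·6 = 153 m³/s.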